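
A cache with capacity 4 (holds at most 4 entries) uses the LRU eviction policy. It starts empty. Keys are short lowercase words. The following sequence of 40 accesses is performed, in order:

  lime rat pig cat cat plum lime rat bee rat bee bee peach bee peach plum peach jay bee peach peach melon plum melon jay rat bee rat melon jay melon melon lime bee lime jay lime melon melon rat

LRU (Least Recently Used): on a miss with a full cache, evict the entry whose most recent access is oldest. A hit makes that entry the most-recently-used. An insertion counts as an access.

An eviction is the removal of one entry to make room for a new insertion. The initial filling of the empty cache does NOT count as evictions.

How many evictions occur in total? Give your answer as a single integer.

Answer: 15

Derivation:
LRU simulation (capacity=4):
  1. access lime: MISS. Cache (LRU->MRU): [lime]
  2. access rat: MISS. Cache (LRU->MRU): [lime rat]
  3. access pig: MISS. Cache (LRU->MRU): [lime rat pig]
  4. access cat: MISS. Cache (LRU->MRU): [lime rat pig cat]
  5. access cat: HIT. Cache (LRU->MRU): [lime rat pig cat]
  6. access plum: MISS, evict lime. Cache (LRU->MRU): [rat pig cat plum]
  7. access lime: MISS, evict rat. Cache (LRU->MRU): [pig cat plum lime]
  8. access rat: MISS, evict pig. Cache (LRU->MRU): [cat plum lime rat]
  9. access bee: MISS, evict cat. Cache (LRU->MRU): [plum lime rat bee]
  10. access rat: HIT. Cache (LRU->MRU): [plum lime bee rat]
  11. access bee: HIT. Cache (LRU->MRU): [plum lime rat bee]
  12. access bee: HIT. Cache (LRU->MRU): [plum lime rat bee]
  13. access peach: MISS, evict plum. Cache (LRU->MRU): [lime rat bee peach]
  14. access bee: HIT. Cache (LRU->MRU): [lime rat peach bee]
  15. access peach: HIT. Cache (LRU->MRU): [lime rat bee peach]
  16. access plum: MISS, evict lime. Cache (LRU->MRU): [rat bee peach plum]
  17. access peach: HIT. Cache (LRU->MRU): [rat bee plum peach]
  18. access jay: MISS, evict rat. Cache (LRU->MRU): [bee plum peach jay]
  19. access bee: HIT. Cache (LRU->MRU): [plum peach jay bee]
  20. access peach: HIT. Cache (LRU->MRU): [plum jay bee peach]
  21. access peach: HIT. Cache (LRU->MRU): [plum jay bee peach]
  22. access melon: MISS, evict plum. Cache (LRU->MRU): [jay bee peach melon]
  23. access plum: MISS, evict jay. Cache (LRU->MRU): [bee peach melon plum]
  24. access melon: HIT. Cache (LRU->MRU): [bee peach plum melon]
  25. access jay: MISS, evict bee. Cache (LRU->MRU): [peach plum melon jay]
  26. access rat: MISS, evict peach. Cache (LRU->MRU): [plum melon jay rat]
  27. access bee: MISS, evict plum. Cache (LRU->MRU): [melon jay rat bee]
  28. access rat: HIT. Cache (LRU->MRU): [melon jay bee rat]
  29. access melon: HIT. Cache (LRU->MRU): [jay bee rat melon]
  30. access jay: HIT. Cache (LRU->MRU): [bee rat melon jay]
  31. access melon: HIT. Cache (LRU->MRU): [bee rat jay melon]
  32. access melon: HIT. Cache (LRU->MRU): [bee rat jay melon]
  33. access lime: MISS, evict bee. Cache (LRU->MRU): [rat jay melon lime]
  34. access bee: MISS, evict rat. Cache (LRU->MRU): [jay melon lime bee]
  35. access lime: HIT. Cache (LRU->MRU): [jay melon bee lime]
  36. access jay: HIT. Cache (LRU->MRU): [melon bee lime jay]
  37. access lime: HIT. Cache (LRU->MRU): [melon bee jay lime]
  38. access melon: HIT. Cache (LRU->MRU): [bee jay lime melon]
  39. access melon: HIT. Cache (LRU->MRU): [bee jay lime melon]
  40. access rat: MISS, evict bee. Cache (LRU->MRU): [jay lime melon rat]
Total: 21 hits, 19 misses, 15 evictions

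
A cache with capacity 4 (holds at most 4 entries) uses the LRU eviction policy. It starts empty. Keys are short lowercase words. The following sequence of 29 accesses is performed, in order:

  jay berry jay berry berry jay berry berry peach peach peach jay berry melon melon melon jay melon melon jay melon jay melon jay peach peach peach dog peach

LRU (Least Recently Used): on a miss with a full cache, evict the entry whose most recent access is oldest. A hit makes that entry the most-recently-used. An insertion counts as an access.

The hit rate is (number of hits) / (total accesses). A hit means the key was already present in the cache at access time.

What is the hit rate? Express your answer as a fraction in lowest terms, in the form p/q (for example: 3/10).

Answer: 24/29

Derivation:
LRU simulation (capacity=4):
  1. access jay: MISS. Cache (LRU->MRU): [jay]
  2. access berry: MISS. Cache (LRU->MRU): [jay berry]
  3. access jay: HIT. Cache (LRU->MRU): [berry jay]
  4. access berry: HIT. Cache (LRU->MRU): [jay berry]
  5. access berry: HIT. Cache (LRU->MRU): [jay berry]
  6. access jay: HIT. Cache (LRU->MRU): [berry jay]
  7. access berry: HIT. Cache (LRU->MRU): [jay berry]
  8. access berry: HIT. Cache (LRU->MRU): [jay berry]
  9. access peach: MISS. Cache (LRU->MRU): [jay berry peach]
  10. access peach: HIT. Cache (LRU->MRU): [jay berry peach]
  11. access peach: HIT. Cache (LRU->MRU): [jay berry peach]
  12. access jay: HIT. Cache (LRU->MRU): [berry peach jay]
  13. access berry: HIT. Cache (LRU->MRU): [peach jay berry]
  14. access melon: MISS. Cache (LRU->MRU): [peach jay berry melon]
  15. access melon: HIT. Cache (LRU->MRU): [peach jay berry melon]
  16. access melon: HIT. Cache (LRU->MRU): [peach jay berry melon]
  17. access jay: HIT. Cache (LRU->MRU): [peach berry melon jay]
  18. access melon: HIT. Cache (LRU->MRU): [peach berry jay melon]
  19. access melon: HIT. Cache (LRU->MRU): [peach berry jay melon]
  20. access jay: HIT. Cache (LRU->MRU): [peach berry melon jay]
  21. access melon: HIT. Cache (LRU->MRU): [peach berry jay melon]
  22. access jay: HIT. Cache (LRU->MRU): [peach berry melon jay]
  23. access melon: HIT. Cache (LRU->MRU): [peach berry jay melon]
  24. access jay: HIT. Cache (LRU->MRU): [peach berry melon jay]
  25. access peach: HIT. Cache (LRU->MRU): [berry melon jay peach]
  26. access peach: HIT. Cache (LRU->MRU): [berry melon jay peach]
  27. access peach: HIT. Cache (LRU->MRU): [berry melon jay peach]
  28. access dog: MISS, evict berry. Cache (LRU->MRU): [melon jay peach dog]
  29. access peach: HIT. Cache (LRU->MRU): [melon jay dog peach]
Total: 24 hits, 5 misses, 1 evictions

Hit rate = 24/29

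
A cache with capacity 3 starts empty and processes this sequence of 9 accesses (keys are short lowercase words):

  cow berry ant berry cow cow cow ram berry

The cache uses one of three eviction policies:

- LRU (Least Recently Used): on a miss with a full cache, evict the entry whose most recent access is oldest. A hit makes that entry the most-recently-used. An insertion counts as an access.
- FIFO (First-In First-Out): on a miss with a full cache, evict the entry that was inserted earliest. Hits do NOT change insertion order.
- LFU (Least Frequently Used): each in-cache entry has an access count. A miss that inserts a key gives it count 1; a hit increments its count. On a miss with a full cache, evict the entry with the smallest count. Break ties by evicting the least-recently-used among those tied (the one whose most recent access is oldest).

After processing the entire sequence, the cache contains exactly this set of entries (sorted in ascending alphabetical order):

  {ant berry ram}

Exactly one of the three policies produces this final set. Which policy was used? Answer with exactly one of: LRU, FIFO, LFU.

Answer: FIFO

Derivation:
Simulating under each policy and comparing final sets:
  LRU: final set = {berry cow ram} -> differs
  FIFO: final set = {ant berry ram} -> MATCHES target
  LFU: final set = {berry cow ram} -> differs
Only FIFO produces the target set.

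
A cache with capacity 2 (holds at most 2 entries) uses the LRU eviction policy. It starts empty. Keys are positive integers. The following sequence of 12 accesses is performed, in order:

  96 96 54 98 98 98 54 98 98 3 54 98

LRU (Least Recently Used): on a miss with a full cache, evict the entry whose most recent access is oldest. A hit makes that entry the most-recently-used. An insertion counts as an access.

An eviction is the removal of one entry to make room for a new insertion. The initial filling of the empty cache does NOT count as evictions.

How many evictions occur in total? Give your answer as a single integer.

LRU simulation (capacity=2):
  1. access 96: MISS. Cache (LRU->MRU): [96]
  2. access 96: HIT. Cache (LRU->MRU): [96]
  3. access 54: MISS. Cache (LRU->MRU): [96 54]
  4. access 98: MISS, evict 96. Cache (LRU->MRU): [54 98]
  5. access 98: HIT. Cache (LRU->MRU): [54 98]
  6. access 98: HIT. Cache (LRU->MRU): [54 98]
  7. access 54: HIT. Cache (LRU->MRU): [98 54]
  8. access 98: HIT. Cache (LRU->MRU): [54 98]
  9. access 98: HIT. Cache (LRU->MRU): [54 98]
  10. access 3: MISS, evict 54. Cache (LRU->MRU): [98 3]
  11. access 54: MISS, evict 98. Cache (LRU->MRU): [3 54]
  12. access 98: MISS, evict 3. Cache (LRU->MRU): [54 98]
Total: 6 hits, 6 misses, 4 evictions

Answer: 4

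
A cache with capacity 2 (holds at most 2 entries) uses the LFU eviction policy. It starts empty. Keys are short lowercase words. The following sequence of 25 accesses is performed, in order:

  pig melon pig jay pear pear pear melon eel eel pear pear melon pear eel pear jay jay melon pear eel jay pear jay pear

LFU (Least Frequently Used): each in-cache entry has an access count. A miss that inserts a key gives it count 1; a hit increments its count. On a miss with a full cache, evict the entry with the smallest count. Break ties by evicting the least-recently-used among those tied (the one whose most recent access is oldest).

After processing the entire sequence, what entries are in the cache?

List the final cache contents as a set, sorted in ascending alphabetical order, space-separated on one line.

LFU simulation (capacity=2):
  1. access pig: MISS. Cache: [pig(c=1)]
  2. access melon: MISS. Cache: [pig(c=1) melon(c=1)]
  3. access pig: HIT, count now 2. Cache: [melon(c=1) pig(c=2)]
  4. access jay: MISS, evict melon(c=1). Cache: [jay(c=1) pig(c=2)]
  5. access pear: MISS, evict jay(c=1). Cache: [pear(c=1) pig(c=2)]
  6. access pear: HIT, count now 2. Cache: [pig(c=2) pear(c=2)]
  7. access pear: HIT, count now 3. Cache: [pig(c=2) pear(c=3)]
  8. access melon: MISS, evict pig(c=2). Cache: [melon(c=1) pear(c=3)]
  9. access eel: MISS, evict melon(c=1). Cache: [eel(c=1) pear(c=3)]
  10. access eel: HIT, count now 2. Cache: [eel(c=2) pear(c=3)]
  11. access pear: HIT, count now 4. Cache: [eel(c=2) pear(c=4)]
  12. access pear: HIT, count now 5. Cache: [eel(c=2) pear(c=5)]
  13. access melon: MISS, evict eel(c=2). Cache: [melon(c=1) pear(c=5)]
  14. access pear: HIT, count now 6. Cache: [melon(c=1) pear(c=6)]
  15. access eel: MISS, evict melon(c=1). Cache: [eel(c=1) pear(c=6)]
  16. access pear: HIT, count now 7. Cache: [eel(c=1) pear(c=7)]
  17. access jay: MISS, evict eel(c=1). Cache: [jay(c=1) pear(c=7)]
  18. access jay: HIT, count now 2. Cache: [jay(c=2) pear(c=7)]
  19. access melon: MISS, evict jay(c=2). Cache: [melon(c=1) pear(c=7)]
  20. access pear: HIT, count now 8. Cache: [melon(c=1) pear(c=8)]
  21. access eel: MISS, evict melon(c=1). Cache: [eel(c=1) pear(c=8)]
  22. access jay: MISS, evict eel(c=1). Cache: [jay(c=1) pear(c=8)]
  23. access pear: HIT, count now 9. Cache: [jay(c=1) pear(c=9)]
  24. access jay: HIT, count now 2. Cache: [jay(c=2) pear(c=9)]
  25. access pear: HIT, count now 10. Cache: [jay(c=2) pear(c=10)]
Total: 13 hits, 12 misses, 10 evictions

Answer: jay pear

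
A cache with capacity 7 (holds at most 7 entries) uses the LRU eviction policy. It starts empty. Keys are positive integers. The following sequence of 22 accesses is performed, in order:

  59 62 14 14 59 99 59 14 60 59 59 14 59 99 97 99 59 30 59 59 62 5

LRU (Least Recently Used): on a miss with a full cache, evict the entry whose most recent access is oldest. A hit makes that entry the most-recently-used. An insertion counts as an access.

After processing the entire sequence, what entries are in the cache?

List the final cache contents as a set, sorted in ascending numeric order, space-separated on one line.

Answer: 5 14 30 59 62 97 99

Derivation:
LRU simulation (capacity=7):
  1. access 59: MISS. Cache (LRU->MRU): [59]
  2. access 62: MISS. Cache (LRU->MRU): [59 62]
  3. access 14: MISS. Cache (LRU->MRU): [59 62 14]
  4. access 14: HIT. Cache (LRU->MRU): [59 62 14]
  5. access 59: HIT. Cache (LRU->MRU): [62 14 59]
  6. access 99: MISS. Cache (LRU->MRU): [62 14 59 99]
  7. access 59: HIT. Cache (LRU->MRU): [62 14 99 59]
  8. access 14: HIT. Cache (LRU->MRU): [62 99 59 14]
  9. access 60: MISS. Cache (LRU->MRU): [62 99 59 14 60]
  10. access 59: HIT. Cache (LRU->MRU): [62 99 14 60 59]
  11. access 59: HIT. Cache (LRU->MRU): [62 99 14 60 59]
  12. access 14: HIT. Cache (LRU->MRU): [62 99 60 59 14]
  13. access 59: HIT. Cache (LRU->MRU): [62 99 60 14 59]
  14. access 99: HIT. Cache (LRU->MRU): [62 60 14 59 99]
  15. access 97: MISS. Cache (LRU->MRU): [62 60 14 59 99 97]
  16. access 99: HIT. Cache (LRU->MRU): [62 60 14 59 97 99]
  17. access 59: HIT. Cache (LRU->MRU): [62 60 14 97 99 59]
  18. access 30: MISS. Cache (LRU->MRU): [62 60 14 97 99 59 30]
  19. access 59: HIT. Cache (LRU->MRU): [62 60 14 97 99 30 59]
  20. access 59: HIT. Cache (LRU->MRU): [62 60 14 97 99 30 59]
  21. access 62: HIT. Cache (LRU->MRU): [60 14 97 99 30 59 62]
  22. access 5: MISS, evict 60. Cache (LRU->MRU): [14 97 99 30 59 62 5]
Total: 14 hits, 8 misses, 1 evictions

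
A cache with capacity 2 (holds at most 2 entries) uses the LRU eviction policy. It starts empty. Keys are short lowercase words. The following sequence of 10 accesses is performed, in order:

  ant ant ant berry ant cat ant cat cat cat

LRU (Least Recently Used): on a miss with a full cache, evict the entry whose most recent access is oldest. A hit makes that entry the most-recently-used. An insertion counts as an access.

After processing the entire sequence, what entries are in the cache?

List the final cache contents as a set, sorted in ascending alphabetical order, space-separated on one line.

Answer: ant cat

Derivation:
LRU simulation (capacity=2):
  1. access ant: MISS. Cache (LRU->MRU): [ant]
  2. access ant: HIT. Cache (LRU->MRU): [ant]
  3. access ant: HIT. Cache (LRU->MRU): [ant]
  4. access berry: MISS. Cache (LRU->MRU): [ant berry]
  5. access ant: HIT. Cache (LRU->MRU): [berry ant]
  6. access cat: MISS, evict berry. Cache (LRU->MRU): [ant cat]
  7. access ant: HIT. Cache (LRU->MRU): [cat ant]
  8. access cat: HIT. Cache (LRU->MRU): [ant cat]
  9. access cat: HIT. Cache (LRU->MRU): [ant cat]
  10. access cat: HIT. Cache (LRU->MRU): [ant cat]
Total: 7 hits, 3 misses, 1 evictions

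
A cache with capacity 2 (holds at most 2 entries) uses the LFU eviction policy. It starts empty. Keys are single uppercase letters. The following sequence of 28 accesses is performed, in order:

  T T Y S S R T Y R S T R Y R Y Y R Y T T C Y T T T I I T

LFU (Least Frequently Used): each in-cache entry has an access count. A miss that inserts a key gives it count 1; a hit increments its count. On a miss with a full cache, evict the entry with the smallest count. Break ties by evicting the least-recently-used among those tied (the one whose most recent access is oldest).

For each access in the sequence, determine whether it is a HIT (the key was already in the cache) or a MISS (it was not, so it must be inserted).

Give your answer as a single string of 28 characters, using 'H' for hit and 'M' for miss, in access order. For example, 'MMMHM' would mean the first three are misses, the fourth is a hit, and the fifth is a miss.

Answer: MHMMHMMMMHMMMMMHMMMHMMMHHMHH

Derivation:
LFU simulation (capacity=2):
  1. access T: MISS. Cache: [T(c=1)]
  2. access T: HIT, count now 2. Cache: [T(c=2)]
  3. access Y: MISS. Cache: [Y(c=1) T(c=2)]
  4. access S: MISS, evict Y(c=1). Cache: [S(c=1) T(c=2)]
  5. access S: HIT, count now 2. Cache: [T(c=2) S(c=2)]
  6. access R: MISS, evict T(c=2). Cache: [R(c=1) S(c=2)]
  7. access T: MISS, evict R(c=1). Cache: [T(c=1) S(c=2)]
  8. access Y: MISS, evict T(c=1). Cache: [Y(c=1) S(c=2)]
  9. access R: MISS, evict Y(c=1). Cache: [R(c=1) S(c=2)]
  10. access S: HIT, count now 3. Cache: [R(c=1) S(c=3)]
  11. access T: MISS, evict R(c=1). Cache: [T(c=1) S(c=3)]
  12. access R: MISS, evict T(c=1). Cache: [R(c=1) S(c=3)]
  13. access Y: MISS, evict R(c=1). Cache: [Y(c=1) S(c=3)]
  14. access R: MISS, evict Y(c=1). Cache: [R(c=1) S(c=3)]
  15. access Y: MISS, evict R(c=1). Cache: [Y(c=1) S(c=3)]
  16. access Y: HIT, count now 2. Cache: [Y(c=2) S(c=3)]
  17. access R: MISS, evict Y(c=2). Cache: [R(c=1) S(c=3)]
  18. access Y: MISS, evict R(c=1). Cache: [Y(c=1) S(c=3)]
  19. access T: MISS, evict Y(c=1). Cache: [T(c=1) S(c=3)]
  20. access T: HIT, count now 2. Cache: [T(c=2) S(c=3)]
  21. access C: MISS, evict T(c=2). Cache: [C(c=1) S(c=3)]
  22. access Y: MISS, evict C(c=1). Cache: [Y(c=1) S(c=3)]
  23. access T: MISS, evict Y(c=1). Cache: [T(c=1) S(c=3)]
  24. access T: HIT, count now 2. Cache: [T(c=2) S(c=3)]
  25. access T: HIT, count now 3. Cache: [S(c=3) T(c=3)]
  26. access I: MISS, evict S(c=3). Cache: [I(c=1) T(c=3)]
  27. access I: HIT, count now 2. Cache: [I(c=2) T(c=3)]
  28. access T: HIT, count now 4. Cache: [I(c=2) T(c=4)]
Total: 9 hits, 19 misses, 17 evictions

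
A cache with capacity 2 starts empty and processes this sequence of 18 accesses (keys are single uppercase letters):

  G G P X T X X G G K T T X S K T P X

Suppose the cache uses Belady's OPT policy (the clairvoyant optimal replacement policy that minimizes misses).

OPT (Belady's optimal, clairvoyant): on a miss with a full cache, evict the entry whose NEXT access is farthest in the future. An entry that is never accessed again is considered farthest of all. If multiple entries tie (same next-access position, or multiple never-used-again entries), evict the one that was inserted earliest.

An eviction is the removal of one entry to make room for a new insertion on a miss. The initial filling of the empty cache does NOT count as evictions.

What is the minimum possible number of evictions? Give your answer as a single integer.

OPT (Belady) simulation (capacity=2):
  1. access G: MISS. Cache: [G]
  2. access G: HIT. Next use of G: step 8. Cache: [G]
  3. access P: MISS. Cache: [G P]
  4. access X: MISS, evict P (next use: step 17). Cache: [G X]
  5. access T: MISS, evict G (next use: step 8). Cache: [X T]
  6. access X: HIT. Next use of X: step 7. Cache: [X T]
  7. access X: HIT. Next use of X: step 13. Cache: [X T]
  8. access G: MISS, evict X (next use: step 13). Cache: [T G]
  9. access G: HIT. Next use of G: never. Cache: [T G]
  10. access K: MISS, evict G (next use: never). Cache: [T K]
  11. access T: HIT. Next use of T: step 12. Cache: [T K]
  12. access T: HIT. Next use of T: step 16. Cache: [T K]
  13. access X: MISS, evict T (next use: step 16). Cache: [K X]
  14. access S: MISS, evict X (next use: step 18). Cache: [K S]
  15. access K: HIT. Next use of K: never. Cache: [K S]
  16. access T: MISS, evict K (next use: never). Cache: [S T]
  17. access P: MISS, evict S (next use: never). Cache: [T P]
  18. access X: MISS, evict T (next use: never). Cache: [P X]
Total: 7 hits, 11 misses, 9 evictions

Answer: 9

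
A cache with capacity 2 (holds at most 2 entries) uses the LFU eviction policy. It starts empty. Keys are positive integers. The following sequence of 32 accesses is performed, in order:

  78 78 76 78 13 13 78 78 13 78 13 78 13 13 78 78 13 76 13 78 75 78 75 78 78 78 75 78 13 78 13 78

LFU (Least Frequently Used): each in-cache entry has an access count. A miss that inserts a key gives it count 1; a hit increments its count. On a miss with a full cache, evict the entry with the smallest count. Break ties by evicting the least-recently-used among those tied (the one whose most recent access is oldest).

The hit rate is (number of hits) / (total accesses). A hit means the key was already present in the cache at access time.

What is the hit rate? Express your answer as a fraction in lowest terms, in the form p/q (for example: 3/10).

Answer: 25/32

Derivation:
LFU simulation (capacity=2):
  1. access 78: MISS. Cache: [78(c=1)]
  2. access 78: HIT, count now 2. Cache: [78(c=2)]
  3. access 76: MISS. Cache: [76(c=1) 78(c=2)]
  4. access 78: HIT, count now 3. Cache: [76(c=1) 78(c=3)]
  5. access 13: MISS, evict 76(c=1). Cache: [13(c=1) 78(c=3)]
  6. access 13: HIT, count now 2. Cache: [13(c=2) 78(c=3)]
  7. access 78: HIT, count now 4. Cache: [13(c=2) 78(c=4)]
  8. access 78: HIT, count now 5. Cache: [13(c=2) 78(c=5)]
  9. access 13: HIT, count now 3. Cache: [13(c=3) 78(c=5)]
  10. access 78: HIT, count now 6. Cache: [13(c=3) 78(c=6)]
  11. access 13: HIT, count now 4. Cache: [13(c=4) 78(c=6)]
  12. access 78: HIT, count now 7. Cache: [13(c=4) 78(c=7)]
  13. access 13: HIT, count now 5. Cache: [13(c=5) 78(c=7)]
  14. access 13: HIT, count now 6. Cache: [13(c=6) 78(c=7)]
  15. access 78: HIT, count now 8. Cache: [13(c=6) 78(c=8)]
  16. access 78: HIT, count now 9. Cache: [13(c=6) 78(c=9)]
  17. access 13: HIT, count now 7. Cache: [13(c=7) 78(c=9)]
  18. access 76: MISS, evict 13(c=7). Cache: [76(c=1) 78(c=9)]
  19. access 13: MISS, evict 76(c=1). Cache: [13(c=1) 78(c=9)]
  20. access 78: HIT, count now 10. Cache: [13(c=1) 78(c=10)]
  21. access 75: MISS, evict 13(c=1). Cache: [75(c=1) 78(c=10)]
  22. access 78: HIT, count now 11. Cache: [75(c=1) 78(c=11)]
  23. access 75: HIT, count now 2. Cache: [75(c=2) 78(c=11)]
  24. access 78: HIT, count now 12. Cache: [75(c=2) 78(c=12)]
  25. access 78: HIT, count now 13. Cache: [75(c=2) 78(c=13)]
  26. access 78: HIT, count now 14. Cache: [75(c=2) 78(c=14)]
  27. access 75: HIT, count now 3. Cache: [75(c=3) 78(c=14)]
  28. access 78: HIT, count now 15. Cache: [75(c=3) 78(c=15)]
  29. access 13: MISS, evict 75(c=3). Cache: [13(c=1) 78(c=15)]
  30. access 78: HIT, count now 16. Cache: [13(c=1) 78(c=16)]
  31. access 13: HIT, count now 2. Cache: [13(c=2) 78(c=16)]
  32. access 78: HIT, count now 17. Cache: [13(c=2) 78(c=17)]
Total: 25 hits, 7 misses, 5 evictions

Hit rate = 25/32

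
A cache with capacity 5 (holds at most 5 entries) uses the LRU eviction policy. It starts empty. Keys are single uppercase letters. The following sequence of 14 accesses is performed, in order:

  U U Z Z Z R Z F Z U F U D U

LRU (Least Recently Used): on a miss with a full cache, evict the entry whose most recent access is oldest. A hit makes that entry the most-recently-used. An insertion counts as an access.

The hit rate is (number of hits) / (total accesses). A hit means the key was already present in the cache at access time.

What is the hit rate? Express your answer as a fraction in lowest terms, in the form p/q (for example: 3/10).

LRU simulation (capacity=5):
  1. access U: MISS. Cache (LRU->MRU): [U]
  2. access U: HIT. Cache (LRU->MRU): [U]
  3. access Z: MISS. Cache (LRU->MRU): [U Z]
  4. access Z: HIT. Cache (LRU->MRU): [U Z]
  5. access Z: HIT. Cache (LRU->MRU): [U Z]
  6. access R: MISS. Cache (LRU->MRU): [U Z R]
  7. access Z: HIT. Cache (LRU->MRU): [U R Z]
  8. access F: MISS. Cache (LRU->MRU): [U R Z F]
  9. access Z: HIT. Cache (LRU->MRU): [U R F Z]
  10. access U: HIT. Cache (LRU->MRU): [R F Z U]
  11. access F: HIT. Cache (LRU->MRU): [R Z U F]
  12. access U: HIT. Cache (LRU->MRU): [R Z F U]
  13. access D: MISS. Cache (LRU->MRU): [R Z F U D]
  14. access U: HIT. Cache (LRU->MRU): [R Z F D U]
Total: 9 hits, 5 misses, 0 evictions

Hit rate = 9/14

Answer: 9/14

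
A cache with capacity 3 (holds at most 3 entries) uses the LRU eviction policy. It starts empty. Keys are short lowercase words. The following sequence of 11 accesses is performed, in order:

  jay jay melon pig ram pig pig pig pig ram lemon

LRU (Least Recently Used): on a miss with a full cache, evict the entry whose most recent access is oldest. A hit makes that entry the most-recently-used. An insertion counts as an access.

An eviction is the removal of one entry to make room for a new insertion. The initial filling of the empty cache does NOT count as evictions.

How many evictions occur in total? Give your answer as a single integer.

LRU simulation (capacity=3):
  1. access jay: MISS. Cache (LRU->MRU): [jay]
  2. access jay: HIT. Cache (LRU->MRU): [jay]
  3. access melon: MISS. Cache (LRU->MRU): [jay melon]
  4. access pig: MISS. Cache (LRU->MRU): [jay melon pig]
  5. access ram: MISS, evict jay. Cache (LRU->MRU): [melon pig ram]
  6. access pig: HIT. Cache (LRU->MRU): [melon ram pig]
  7. access pig: HIT. Cache (LRU->MRU): [melon ram pig]
  8. access pig: HIT. Cache (LRU->MRU): [melon ram pig]
  9. access pig: HIT. Cache (LRU->MRU): [melon ram pig]
  10. access ram: HIT. Cache (LRU->MRU): [melon pig ram]
  11. access lemon: MISS, evict melon. Cache (LRU->MRU): [pig ram lemon]
Total: 6 hits, 5 misses, 2 evictions

Answer: 2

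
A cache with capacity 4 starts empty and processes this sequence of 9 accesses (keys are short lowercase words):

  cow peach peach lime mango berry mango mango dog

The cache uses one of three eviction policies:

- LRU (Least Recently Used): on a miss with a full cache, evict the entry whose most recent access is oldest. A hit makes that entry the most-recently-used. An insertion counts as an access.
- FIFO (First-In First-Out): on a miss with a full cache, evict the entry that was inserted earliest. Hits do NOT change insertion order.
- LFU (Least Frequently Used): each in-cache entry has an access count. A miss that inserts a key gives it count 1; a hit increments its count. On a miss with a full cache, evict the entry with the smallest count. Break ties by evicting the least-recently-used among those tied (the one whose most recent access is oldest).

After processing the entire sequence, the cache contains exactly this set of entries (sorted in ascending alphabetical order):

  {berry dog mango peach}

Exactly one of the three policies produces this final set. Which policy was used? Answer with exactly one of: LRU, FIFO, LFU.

Simulating under each policy and comparing final sets:
  LRU: final set = {berry dog lime mango} -> differs
  FIFO: final set = {berry dog lime mango} -> differs
  LFU: final set = {berry dog mango peach} -> MATCHES target
Only LFU produces the target set.

Answer: LFU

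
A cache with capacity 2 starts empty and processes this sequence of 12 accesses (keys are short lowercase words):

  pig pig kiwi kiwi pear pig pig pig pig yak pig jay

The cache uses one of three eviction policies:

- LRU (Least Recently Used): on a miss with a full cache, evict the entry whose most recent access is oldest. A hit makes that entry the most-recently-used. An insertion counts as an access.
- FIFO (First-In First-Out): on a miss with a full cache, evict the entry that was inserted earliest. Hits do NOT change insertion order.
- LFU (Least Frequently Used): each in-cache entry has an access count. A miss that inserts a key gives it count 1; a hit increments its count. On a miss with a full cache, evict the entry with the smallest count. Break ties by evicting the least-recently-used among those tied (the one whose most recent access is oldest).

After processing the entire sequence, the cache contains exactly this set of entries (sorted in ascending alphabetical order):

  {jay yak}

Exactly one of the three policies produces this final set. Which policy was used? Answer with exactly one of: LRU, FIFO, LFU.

Answer: FIFO

Derivation:
Simulating under each policy and comparing final sets:
  LRU: final set = {jay pig} -> differs
  FIFO: final set = {jay yak} -> MATCHES target
  LFU: final set = {jay pig} -> differs
Only FIFO produces the target set.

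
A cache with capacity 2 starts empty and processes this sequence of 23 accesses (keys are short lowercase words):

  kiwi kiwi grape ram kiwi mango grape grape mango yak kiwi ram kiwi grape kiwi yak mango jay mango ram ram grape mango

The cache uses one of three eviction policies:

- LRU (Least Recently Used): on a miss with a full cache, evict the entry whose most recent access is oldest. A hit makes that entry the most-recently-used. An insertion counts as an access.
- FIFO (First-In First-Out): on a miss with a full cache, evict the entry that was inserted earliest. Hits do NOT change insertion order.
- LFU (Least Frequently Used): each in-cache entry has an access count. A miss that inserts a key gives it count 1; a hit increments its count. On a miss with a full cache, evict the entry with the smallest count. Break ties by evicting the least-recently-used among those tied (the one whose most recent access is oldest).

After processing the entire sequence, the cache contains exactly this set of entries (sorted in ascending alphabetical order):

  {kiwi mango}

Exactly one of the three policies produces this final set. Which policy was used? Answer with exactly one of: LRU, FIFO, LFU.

Answer: LFU

Derivation:
Simulating under each policy and comparing final sets:
  LRU: final set = {grape mango} -> differs
  FIFO: final set = {grape mango} -> differs
  LFU: final set = {kiwi mango} -> MATCHES target
Only LFU produces the target set.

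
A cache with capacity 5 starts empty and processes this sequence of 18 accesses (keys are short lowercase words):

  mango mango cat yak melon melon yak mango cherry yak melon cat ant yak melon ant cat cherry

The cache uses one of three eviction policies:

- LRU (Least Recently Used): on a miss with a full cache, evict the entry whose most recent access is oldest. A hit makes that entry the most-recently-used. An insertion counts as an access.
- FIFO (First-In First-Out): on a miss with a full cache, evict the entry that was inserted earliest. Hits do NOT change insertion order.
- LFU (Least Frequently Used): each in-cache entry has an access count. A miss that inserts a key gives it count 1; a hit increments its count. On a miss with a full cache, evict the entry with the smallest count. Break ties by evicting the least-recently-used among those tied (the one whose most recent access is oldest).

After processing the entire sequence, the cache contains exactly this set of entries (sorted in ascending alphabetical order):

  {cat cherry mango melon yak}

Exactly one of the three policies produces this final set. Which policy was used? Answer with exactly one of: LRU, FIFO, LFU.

Simulating under each policy and comparing final sets:
  LRU: final set = {ant cat cherry melon yak} -> differs
  FIFO: final set = {ant cat cherry melon yak} -> differs
  LFU: final set = {cat cherry mango melon yak} -> MATCHES target
Only LFU produces the target set.

Answer: LFU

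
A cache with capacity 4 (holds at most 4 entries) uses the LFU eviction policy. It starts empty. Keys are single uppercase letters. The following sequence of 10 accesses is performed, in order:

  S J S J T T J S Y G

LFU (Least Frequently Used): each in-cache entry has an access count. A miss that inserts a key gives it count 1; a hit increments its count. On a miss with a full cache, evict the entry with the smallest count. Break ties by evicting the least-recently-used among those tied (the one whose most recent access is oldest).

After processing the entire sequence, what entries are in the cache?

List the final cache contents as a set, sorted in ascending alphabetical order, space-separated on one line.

Answer: G J S T

Derivation:
LFU simulation (capacity=4):
  1. access S: MISS. Cache: [S(c=1)]
  2. access J: MISS. Cache: [S(c=1) J(c=1)]
  3. access S: HIT, count now 2. Cache: [J(c=1) S(c=2)]
  4. access J: HIT, count now 2. Cache: [S(c=2) J(c=2)]
  5. access T: MISS. Cache: [T(c=1) S(c=2) J(c=2)]
  6. access T: HIT, count now 2. Cache: [S(c=2) J(c=2) T(c=2)]
  7. access J: HIT, count now 3. Cache: [S(c=2) T(c=2) J(c=3)]
  8. access S: HIT, count now 3. Cache: [T(c=2) J(c=3) S(c=3)]
  9. access Y: MISS. Cache: [Y(c=1) T(c=2) J(c=3) S(c=3)]
  10. access G: MISS, evict Y(c=1). Cache: [G(c=1) T(c=2) J(c=3) S(c=3)]
Total: 5 hits, 5 misses, 1 evictions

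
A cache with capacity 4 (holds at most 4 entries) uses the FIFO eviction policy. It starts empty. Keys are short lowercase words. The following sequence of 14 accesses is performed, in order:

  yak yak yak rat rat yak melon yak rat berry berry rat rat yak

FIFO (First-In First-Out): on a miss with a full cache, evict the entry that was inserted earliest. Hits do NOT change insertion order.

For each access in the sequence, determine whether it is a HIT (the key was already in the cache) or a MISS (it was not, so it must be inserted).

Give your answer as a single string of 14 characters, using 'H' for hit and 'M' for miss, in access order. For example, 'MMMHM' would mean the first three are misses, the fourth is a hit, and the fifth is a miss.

FIFO simulation (capacity=4):
  1. access yak: MISS. Cache (old->new): [yak]
  2. access yak: HIT. Cache (old->new): [yak]
  3. access yak: HIT. Cache (old->new): [yak]
  4. access rat: MISS. Cache (old->new): [yak rat]
  5. access rat: HIT. Cache (old->new): [yak rat]
  6. access yak: HIT. Cache (old->new): [yak rat]
  7. access melon: MISS. Cache (old->new): [yak rat melon]
  8. access yak: HIT. Cache (old->new): [yak rat melon]
  9. access rat: HIT. Cache (old->new): [yak rat melon]
  10. access berry: MISS. Cache (old->new): [yak rat melon berry]
  11. access berry: HIT. Cache (old->new): [yak rat melon berry]
  12. access rat: HIT. Cache (old->new): [yak rat melon berry]
  13. access rat: HIT. Cache (old->new): [yak rat melon berry]
  14. access yak: HIT. Cache (old->new): [yak rat melon berry]
Total: 10 hits, 4 misses, 0 evictions

Answer: MHHMHHMHHMHHHH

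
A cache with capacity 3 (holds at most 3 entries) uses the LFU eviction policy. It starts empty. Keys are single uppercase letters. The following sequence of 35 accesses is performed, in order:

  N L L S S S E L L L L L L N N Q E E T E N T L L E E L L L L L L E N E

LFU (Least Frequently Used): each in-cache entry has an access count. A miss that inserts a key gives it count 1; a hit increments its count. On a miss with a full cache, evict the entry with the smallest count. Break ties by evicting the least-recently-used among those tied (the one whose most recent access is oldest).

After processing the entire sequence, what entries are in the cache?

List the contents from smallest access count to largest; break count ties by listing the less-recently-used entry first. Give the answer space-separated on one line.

Answer: N E L

Derivation:
LFU simulation (capacity=3):
  1. access N: MISS. Cache: [N(c=1)]
  2. access L: MISS. Cache: [N(c=1) L(c=1)]
  3. access L: HIT, count now 2. Cache: [N(c=1) L(c=2)]
  4. access S: MISS. Cache: [N(c=1) S(c=1) L(c=2)]
  5. access S: HIT, count now 2. Cache: [N(c=1) L(c=2) S(c=2)]
  6. access S: HIT, count now 3. Cache: [N(c=1) L(c=2) S(c=3)]
  7. access E: MISS, evict N(c=1). Cache: [E(c=1) L(c=2) S(c=3)]
  8. access L: HIT, count now 3. Cache: [E(c=1) S(c=3) L(c=3)]
  9. access L: HIT, count now 4. Cache: [E(c=1) S(c=3) L(c=4)]
  10. access L: HIT, count now 5. Cache: [E(c=1) S(c=3) L(c=5)]
  11. access L: HIT, count now 6. Cache: [E(c=1) S(c=3) L(c=6)]
  12. access L: HIT, count now 7. Cache: [E(c=1) S(c=3) L(c=7)]
  13. access L: HIT, count now 8. Cache: [E(c=1) S(c=3) L(c=8)]
  14. access N: MISS, evict E(c=1). Cache: [N(c=1) S(c=3) L(c=8)]
  15. access N: HIT, count now 2. Cache: [N(c=2) S(c=3) L(c=8)]
  16. access Q: MISS, evict N(c=2). Cache: [Q(c=1) S(c=3) L(c=8)]
  17. access E: MISS, evict Q(c=1). Cache: [E(c=1) S(c=3) L(c=8)]
  18. access E: HIT, count now 2. Cache: [E(c=2) S(c=3) L(c=8)]
  19. access T: MISS, evict E(c=2). Cache: [T(c=1) S(c=3) L(c=8)]
  20. access E: MISS, evict T(c=1). Cache: [E(c=1) S(c=3) L(c=8)]
  21. access N: MISS, evict E(c=1). Cache: [N(c=1) S(c=3) L(c=8)]
  22. access T: MISS, evict N(c=1). Cache: [T(c=1) S(c=3) L(c=8)]
  23. access L: HIT, count now 9. Cache: [T(c=1) S(c=3) L(c=9)]
  24. access L: HIT, count now 10. Cache: [T(c=1) S(c=3) L(c=10)]
  25. access E: MISS, evict T(c=1). Cache: [E(c=1) S(c=3) L(c=10)]
  26. access E: HIT, count now 2. Cache: [E(c=2) S(c=3) L(c=10)]
  27. access L: HIT, count now 11. Cache: [E(c=2) S(c=3) L(c=11)]
  28. access L: HIT, count now 12. Cache: [E(c=2) S(c=3) L(c=12)]
  29. access L: HIT, count now 13. Cache: [E(c=2) S(c=3) L(c=13)]
  30. access L: HIT, count now 14. Cache: [E(c=2) S(c=3) L(c=14)]
  31. access L: HIT, count now 15. Cache: [E(c=2) S(c=3) L(c=15)]
  32. access L: HIT, count now 16. Cache: [E(c=2) S(c=3) L(c=16)]
  33. access E: HIT, count now 3. Cache: [S(c=3) E(c=3) L(c=16)]
  34. access N: MISS, evict S(c=3). Cache: [N(c=1) E(c=3) L(c=16)]
  35. access E: HIT, count now 4. Cache: [N(c=1) E(c=4) L(c=16)]
Total: 22 hits, 13 misses, 10 evictions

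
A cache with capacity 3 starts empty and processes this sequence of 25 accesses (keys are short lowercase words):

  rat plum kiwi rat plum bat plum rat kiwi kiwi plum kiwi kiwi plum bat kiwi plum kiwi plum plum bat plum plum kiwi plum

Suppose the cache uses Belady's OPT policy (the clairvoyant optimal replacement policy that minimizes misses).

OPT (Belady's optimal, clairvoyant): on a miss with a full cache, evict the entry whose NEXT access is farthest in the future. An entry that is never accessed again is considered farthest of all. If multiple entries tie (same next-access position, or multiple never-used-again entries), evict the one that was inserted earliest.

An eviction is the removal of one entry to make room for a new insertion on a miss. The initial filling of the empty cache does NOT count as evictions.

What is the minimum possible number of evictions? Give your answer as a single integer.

OPT (Belady) simulation (capacity=3):
  1. access rat: MISS. Cache: [rat]
  2. access plum: MISS. Cache: [rat plum]
  3. access kiwi: MISS. Cache: [rat plum kiwi]
  4. access rat: HIT. Next use of rat: step 8. Cache: [rat plum kiwi]
  5. access plum: HIT. Next use of plum: step 7. Cache: [rat plum kiwi]
  6. access bat: MISS, evict kiwi (next use: step 9). Cache: [rat plum bat]
  7. access plum: HIT. Next use of plum: step 11. Cache: [rat plum bat]
  8. access rat: HIT. Next use of rat: never. Cache: [rat plum bat]
  9. access kiwi: MISS, evict rat (next use: never). Cache: [plum bat kiwi]
  10. access kiwi: HIT. Next use of kiwi: step 12. Cache: [plum bat kiwi]
  11. access plum: HIT. Next use of plum: step 14. Cache: [plum bat kiwi]
  12. access kiwi: HIT. Next use of kiwi: step 13. Cache: [plum bat kiwi]
  13. access kiwi: HIT. Next use of kiwi: step 16. Cache: [plum bat kiwi]
  14. access plum: HIT. Next use of plum: step 17. Cache: [plum bat kiwi]
  15. access bat: HIT. Next use of bat: step 21. Cache: [plum bat kiwi]
  16. access kiwi: HIT. Next use of kiwi: step 18. Cache: [plum bat kiwi]
  17. access plum: HIT. Next use of plum: step 19. Cache: [plum bat kiwi]
  18. access kiwi: HIT. Next use of kiwi: step 24. Cache: [plum bat kiwi]
  19. access plum: HIT. Next use of plum: step 20. Cache: [plum bat kiwi]
  20. access plum: HIT. Next use of plum: step 22. Cache: [plum bat kiwi]
  21. access bat: HIT. Next use of bat: never. Cache: [plum bat kiwi]
  22. access plum: HIT. Next use of plum: step 23. Cache: [plum bat kiwi]
  23. access plum: HIT. Next use of plum: step 25. Cache: [plum bat kiwi]
  24. access kiwi: HIT. Next use of kiwi: never. Cache: [plum bat kiwi]
  25. access plum: HIT. Next use of plum: never. Cache: [plum bat kiwi]
Total: 20 hits, 5 misses, 2 evictions

Answer: 2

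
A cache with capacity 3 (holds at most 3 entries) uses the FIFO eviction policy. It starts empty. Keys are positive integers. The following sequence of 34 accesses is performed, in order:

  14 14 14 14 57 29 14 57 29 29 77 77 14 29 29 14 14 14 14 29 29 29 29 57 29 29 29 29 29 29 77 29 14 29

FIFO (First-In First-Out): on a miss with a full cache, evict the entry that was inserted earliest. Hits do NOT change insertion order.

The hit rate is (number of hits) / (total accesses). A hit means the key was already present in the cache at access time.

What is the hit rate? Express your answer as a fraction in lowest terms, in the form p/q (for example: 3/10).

Answer: 25/34

Derivation:
FIFO simulation (capacity=3):
  1. access 14: MISS. Cache (old->new): [14]
  2. access 14: HIT. Cache (old->new): [14]
  3. access 14: HIT. Cache (old->new): [14]
  4. access 14: HIT. Cache (old->new): [14]
  5. access 57: MISS. Cache (old->new): [14 57]
  6. access 29: MISS. Cache (old->new): [14 57 29]
  7. access 14: HIT. Cache (old->new): [14 57 29]
  8. access 57: HIT. Cache (old->new): [14 57 29]
  9. access 29: HIT. Cache (old->new): [14 57 29]
  10. access 29: HIT. Cache (old->new): [14 57 29]
  11. access 77: MISS, evict 14. Cache (old->new): [57 29 77]
  12. access 77: HIT. Cache (old->new): [57 29 77]
  13. access 14: MISS, evict 57. Cache (old->new): [29 77 14]
  14. access 29: HIT. Cache (old->new): [29 77 14]
  15. access 29: HIT. Cache (old->new): [29 77 14]
  16. access 14: HIT. Cache (old->new): [29 77 14]
  17. access 14: HIT. Cache (old->new): [29 77 14]
  18. access 14: HIT. Cache (old->new): [29 77 14]
  19. access 14: HIT. Cache (old->new): [29 77 14]
  20. access 29: HIT. Cache (old->new): [29 77 14]
  21. access 29: HIT. Cache (old->new): [29 77 14]
  22. access 29: HIT. Cache (old->new): [29 77 14]
  23. access 29: HIT. Cache (old->new): [29 77 14]
  24. access 57: MISS, evict 29. Cache (old->new): [77 14 57]
  25. access 29: MISS, evict 77. Cache (old->new): [14 57 29]
  26. access 29: HIT. Cache (old->new): [14 57 29]
  27. access 29: HIT. Cache (old->new): [14 57 29]
  28. access 29: HIT. Cache (old->new): [14 57 29]
  29. access 29: HIT. Cache (old->new): [14 57 29]
  30. access 29: HIT. Cache (old->new): [14 57 29]
  31. access 77: MISS, evict 14. Cache (old->new): [57 29 77]
  32. access 29: HIT. Cache (old->new): [57 29 77]
  33. access 14: MISS, evict 57. Cache (old->new): [29 77 14]
  34. access 29: HIT. Cache (old->new): [29 77 14]
Total: 25 hits, 9 misses, 6 evictions

Hit rate = 25/34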